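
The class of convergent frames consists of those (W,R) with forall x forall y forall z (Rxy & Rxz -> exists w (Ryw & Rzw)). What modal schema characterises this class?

◇□s → □◇s

A defining formula is ◇□s → □◇s (the .2 axiom).
Suppose ◇□s→□◇s is valid. Take Rxy, Rxz and set V(s)={w : Ryw}. Then □s at y so ◇□s at x, so □◇s at x, so ◇s at z, giving w with Rzw and Ryw.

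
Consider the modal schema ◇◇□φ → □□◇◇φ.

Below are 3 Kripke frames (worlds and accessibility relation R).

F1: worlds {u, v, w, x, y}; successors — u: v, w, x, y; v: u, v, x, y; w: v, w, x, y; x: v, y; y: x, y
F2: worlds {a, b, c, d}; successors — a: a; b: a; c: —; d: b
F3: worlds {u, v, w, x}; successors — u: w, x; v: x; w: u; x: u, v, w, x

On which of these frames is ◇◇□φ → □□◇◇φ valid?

F1, F2

This is the axiom for a generalized confluence (Geach) condition; its first-order frame correspondent is ∀x ∀y ∀z ((xR²y ∧ xR²z) → ∃w (yRw ∧ zR²w)).
F1: condition met.
F2: condition met.
F3: fails — uR²w, uR²w but no t with wRt and wR²t.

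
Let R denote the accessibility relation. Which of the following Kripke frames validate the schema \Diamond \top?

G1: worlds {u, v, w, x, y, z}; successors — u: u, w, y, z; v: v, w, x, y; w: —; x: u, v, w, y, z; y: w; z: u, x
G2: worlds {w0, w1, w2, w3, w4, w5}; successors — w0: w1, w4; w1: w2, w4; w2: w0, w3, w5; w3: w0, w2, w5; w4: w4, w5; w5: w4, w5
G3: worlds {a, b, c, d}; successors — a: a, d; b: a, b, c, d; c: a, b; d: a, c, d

Frame correspondent (Sahlqvist): \forall x \exists y Rxy — i.e. seriality.
G1: fails — world w has no successor.
G2: satisfies the condition.
G3: satisfies the condition.

G2, G3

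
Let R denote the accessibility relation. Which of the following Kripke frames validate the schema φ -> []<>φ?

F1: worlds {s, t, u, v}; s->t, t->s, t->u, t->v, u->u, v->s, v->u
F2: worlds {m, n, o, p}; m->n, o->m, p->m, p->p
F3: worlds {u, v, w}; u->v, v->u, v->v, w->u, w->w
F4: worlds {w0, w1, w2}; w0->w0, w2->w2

This is the axiom for symmetry; its first-order frame correspondent is forall x forall y (Rxy -> Ryx).
F1: fails — Rtv but not Rvt.
F2: fails — Rom but not Rmo.
F3: fails — Rwu but not Ruw.
F4: holds.

F4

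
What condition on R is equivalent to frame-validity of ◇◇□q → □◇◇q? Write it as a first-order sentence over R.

∀x ∀y ∀z ((xR²y ∧ xRz) → ∃w (yRw ∧ zR²w))

This is a Sahlqvist (Geach-type) schema ◇^2□^1q → □^1◇^2q.
Minimal-valuation argument: fix x; take any y with xR^2y and any z with xR^1z. Set V(q) to the set of worlds R-reachable from y in exactly 1 step. Then □^1q holds at y, so the antecedent holds at x; validity forces ◇^2q at z, giving a w with zR^2w and yR^1w.
First-order correspondent: ∀x ∀y ∀z ((xR²y ∧ xRz) → ∃w (yRw ∧ zR²w)).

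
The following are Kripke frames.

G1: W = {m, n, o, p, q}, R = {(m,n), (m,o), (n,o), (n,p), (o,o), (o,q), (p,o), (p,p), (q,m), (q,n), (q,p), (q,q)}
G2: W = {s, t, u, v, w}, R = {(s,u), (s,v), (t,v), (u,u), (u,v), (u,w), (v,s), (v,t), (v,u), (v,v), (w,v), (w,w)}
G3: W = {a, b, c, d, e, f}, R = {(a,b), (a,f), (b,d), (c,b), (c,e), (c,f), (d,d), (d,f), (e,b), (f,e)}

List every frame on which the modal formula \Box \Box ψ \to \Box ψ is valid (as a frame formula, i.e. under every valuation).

G2

The schema corresponds to density: \forall x \forall y (Rxy \to \exists z (Rxz \wedge Rzy)).
G1: fails — Rmn but no z with Rmz and Rzn.
G2: condition met.
G3: fails — Reb but no z with Rez and Rzb.
Valid on: G2.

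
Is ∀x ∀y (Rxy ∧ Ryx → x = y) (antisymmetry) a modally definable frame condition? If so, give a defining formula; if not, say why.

No

If a class were modally definable it would be closed under surjective bounded morphisms (Goldblatt–Thomason).
The 8-cycle (worlds s,t,u,v,w,x,y,z with s→t→u→v→w→x→y→z→s) is antisymmetric. Sending even-indexed worlds to • and odd-indexed worlds to ∘ is a surjective bounded morphism onto the two-world frame with •↔∘, which is not antisymmetric.
So no modal formula (or set of formulas) defines exactly the antisymmetric frames.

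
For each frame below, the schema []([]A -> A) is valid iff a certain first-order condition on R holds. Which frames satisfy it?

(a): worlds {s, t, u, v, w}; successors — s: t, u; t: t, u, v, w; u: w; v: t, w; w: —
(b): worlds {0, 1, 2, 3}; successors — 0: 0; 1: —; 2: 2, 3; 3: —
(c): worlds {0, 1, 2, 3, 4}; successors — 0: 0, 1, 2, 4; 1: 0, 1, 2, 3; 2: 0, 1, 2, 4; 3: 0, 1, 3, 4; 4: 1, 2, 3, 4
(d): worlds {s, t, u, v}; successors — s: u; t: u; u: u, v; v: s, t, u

(c)

This is the axiom for shift-reflexivity; its first-order frame correspondent is forall x forall y (Rxy -> Ryy).
(a): fails — Rtv but not Rvv.
(b): fails — R23 but not R33.
(c): satisfies the condition.
(d): fails — Ruv but not Rvv.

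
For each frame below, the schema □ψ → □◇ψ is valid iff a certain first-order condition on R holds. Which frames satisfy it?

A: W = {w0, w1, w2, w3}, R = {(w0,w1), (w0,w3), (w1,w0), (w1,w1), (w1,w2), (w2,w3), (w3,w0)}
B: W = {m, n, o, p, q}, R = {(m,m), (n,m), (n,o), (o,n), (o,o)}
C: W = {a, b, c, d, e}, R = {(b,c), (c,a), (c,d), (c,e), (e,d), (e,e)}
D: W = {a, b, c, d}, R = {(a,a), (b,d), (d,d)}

The schema corresponds to a generalized confluence (Geach) condition: ∀x ∀z (xRz → ∃w (xRw ∧ zRw)).
A: fails — w0Rw3 but no w with w0Rw and w3Rw.
B: condition met.
C: fails — bRc but no w with bRw and cRw.
D: condition met.
Valid on: B, D.

B, D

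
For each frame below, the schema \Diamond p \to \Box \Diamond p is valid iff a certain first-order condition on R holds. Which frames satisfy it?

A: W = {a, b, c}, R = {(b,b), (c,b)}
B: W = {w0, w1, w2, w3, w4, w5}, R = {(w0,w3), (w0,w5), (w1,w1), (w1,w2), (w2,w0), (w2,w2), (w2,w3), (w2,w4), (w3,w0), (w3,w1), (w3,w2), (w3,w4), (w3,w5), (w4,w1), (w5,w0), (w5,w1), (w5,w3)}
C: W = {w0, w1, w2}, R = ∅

This is the axiom for the Euclidean property; its first-order frame correspondent is \forall x \forall y \forall z (Rxy \wedge Rxz \to Ryz).
A: holds.
B: fails — Rw0w5 and Rw0w5 but not Rw5w5.
C: holds.

A, C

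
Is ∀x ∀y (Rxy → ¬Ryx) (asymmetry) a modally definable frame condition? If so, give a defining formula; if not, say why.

If a class were modally definable it would be closed under surjective bounded morphisms (Goldblatt–Thomason).
The 5-cycle (worlds s,t,u,v,w with s→t→u→v→w→s) is asymmetric. Mapping every world to a single reflexive point • is a surjective bounded morphism, and the reflexive point is not asymmetric (R•• but asymmetry requires ¬R••).
So no modal formula (or set of formulas) defines exactly the asymmetric frames.

No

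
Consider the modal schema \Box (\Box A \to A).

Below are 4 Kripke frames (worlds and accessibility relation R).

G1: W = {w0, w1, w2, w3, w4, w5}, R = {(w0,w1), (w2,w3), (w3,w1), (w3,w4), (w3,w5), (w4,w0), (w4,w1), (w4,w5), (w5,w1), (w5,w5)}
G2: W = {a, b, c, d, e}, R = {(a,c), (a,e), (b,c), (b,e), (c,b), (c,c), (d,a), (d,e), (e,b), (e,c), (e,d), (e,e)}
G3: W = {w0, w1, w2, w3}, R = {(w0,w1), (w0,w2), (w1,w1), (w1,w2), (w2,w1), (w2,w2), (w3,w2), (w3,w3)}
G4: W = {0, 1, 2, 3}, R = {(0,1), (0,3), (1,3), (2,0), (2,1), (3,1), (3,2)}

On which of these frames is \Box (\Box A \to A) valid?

G3

The schema corresponds to shift-reflexivity: \forall x \forall y (Rxy \to Ryy).
G1: fails — Rw3w1 but not Rw1w1.
G2: fails — Reb but not Rbb.
G3: holds.
G4: fails — R32 but not R22.
Valid on: G3.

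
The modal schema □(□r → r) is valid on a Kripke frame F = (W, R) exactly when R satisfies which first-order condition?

Suppose □(□r→r) is valid. Take Rxy and set V(r)={w : Ryw}. Then at y, □r holds; since □(□r→r) at x, □r→r at y, so r at y, i.e. Ryy.

shift-reflexivity: ∀x ∀y (Rxy → Ryy)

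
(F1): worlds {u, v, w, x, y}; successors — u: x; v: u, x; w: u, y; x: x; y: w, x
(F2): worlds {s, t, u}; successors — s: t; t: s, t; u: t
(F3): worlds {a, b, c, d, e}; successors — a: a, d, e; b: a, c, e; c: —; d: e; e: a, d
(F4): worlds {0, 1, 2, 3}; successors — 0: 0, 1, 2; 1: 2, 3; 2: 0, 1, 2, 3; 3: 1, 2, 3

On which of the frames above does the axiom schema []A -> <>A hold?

(F1), (F2), (F4)

Frame correspondent (Sahlqvist): forall x exists y Rxy — i.e. seriality.
(F1): satisfies the condition.
(F2): satisfies the condition.
(F3): fails — world c has no successor.
(F4): satisfies the condition.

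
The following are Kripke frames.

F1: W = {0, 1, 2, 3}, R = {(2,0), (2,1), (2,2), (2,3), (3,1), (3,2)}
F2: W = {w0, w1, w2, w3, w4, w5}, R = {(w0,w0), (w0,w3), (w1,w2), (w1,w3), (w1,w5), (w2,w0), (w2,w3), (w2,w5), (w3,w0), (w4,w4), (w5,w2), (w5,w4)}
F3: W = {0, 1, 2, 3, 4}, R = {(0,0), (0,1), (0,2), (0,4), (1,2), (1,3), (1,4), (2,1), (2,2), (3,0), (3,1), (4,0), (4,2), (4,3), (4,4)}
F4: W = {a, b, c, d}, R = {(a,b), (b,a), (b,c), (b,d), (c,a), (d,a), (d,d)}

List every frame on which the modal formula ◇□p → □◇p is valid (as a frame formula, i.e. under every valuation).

The schema corresponds to convergence: ∀x ∀y ∀z (Rxy ∧ Rxz → ∃w (Ryw ∧ Rzw)).
F1: fails — R23 and R20 but 3 and 0 have no common successor.
F2: fails — Rw1w5 and Rw1w2 but w5 and w2 have no common successor.
F3: ✓.
F4: fails — Rbc and Rba but c and a have no common successor.
Valid on: F3.

F3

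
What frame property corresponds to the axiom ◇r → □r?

partial functionality

Suppose ◇r→□r is valid. Take Rxy, Rxz and set V(r)={y}. Then ◇r at x, so □r at x, so r at z, i.e. z=y.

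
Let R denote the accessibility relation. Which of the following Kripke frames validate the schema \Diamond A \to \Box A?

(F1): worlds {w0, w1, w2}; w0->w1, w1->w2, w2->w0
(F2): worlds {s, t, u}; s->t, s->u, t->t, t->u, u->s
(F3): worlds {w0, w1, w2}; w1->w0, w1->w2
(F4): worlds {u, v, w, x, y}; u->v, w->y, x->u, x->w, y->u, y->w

(F1)

This is the axiom for partial functionality; its first-order frame correspondent is \forall x \forall y \forall z (Rxy \wedge Rxz \to y = z).
(F1): condition met.
(F2): fails — s sees both t and u.
(F3): fails — w1 sees both w0 and w2.
(F4): fails — x sees both u and w.
Valid on: (F1).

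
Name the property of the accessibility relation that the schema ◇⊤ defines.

This schema is equivalent to the D axiom □A → ◇A.
It corresponds to seriality: ∀x ∃y Rxy.

seriality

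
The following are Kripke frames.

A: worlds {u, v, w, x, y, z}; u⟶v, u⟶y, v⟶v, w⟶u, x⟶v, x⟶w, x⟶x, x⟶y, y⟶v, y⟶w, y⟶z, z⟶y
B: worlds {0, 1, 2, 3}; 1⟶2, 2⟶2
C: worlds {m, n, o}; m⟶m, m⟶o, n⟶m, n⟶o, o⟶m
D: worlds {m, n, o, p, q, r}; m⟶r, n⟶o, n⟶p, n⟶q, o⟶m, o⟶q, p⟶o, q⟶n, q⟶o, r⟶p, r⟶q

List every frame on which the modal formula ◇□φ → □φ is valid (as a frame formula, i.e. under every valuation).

B

The schema corresponds to the Euclidean property: ∀x ∀y ∀z (Rxy ∧ Rxz → Ryz).
A: fails — Ruv and Ruy but not Rvy.
B: condition met.
C: fails — Rmo and Rmo but not Roo.
D: fails — Rmr and Rmr but not Rrr.
Valid on: B.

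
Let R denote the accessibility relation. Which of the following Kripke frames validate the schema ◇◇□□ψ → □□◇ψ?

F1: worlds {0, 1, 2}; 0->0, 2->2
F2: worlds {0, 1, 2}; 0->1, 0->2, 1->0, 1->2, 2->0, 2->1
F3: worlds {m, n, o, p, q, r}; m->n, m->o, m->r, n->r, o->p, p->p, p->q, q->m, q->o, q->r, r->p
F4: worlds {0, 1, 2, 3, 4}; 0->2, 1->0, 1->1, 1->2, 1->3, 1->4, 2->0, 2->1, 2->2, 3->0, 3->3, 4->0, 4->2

F1, F2, F4

This is the axiom for a generalized confluence (Geach) condition; its first-order frame correspondent is ∀x ∀y ∀z ((xR²y ∧ xR²z) → ∃w (yR²w ∧ zRw)).
F1: condition met.
F2: condition met.
F3: fails — pR²o, pR²m but no w with oR²w and mRw.
F4: condition met.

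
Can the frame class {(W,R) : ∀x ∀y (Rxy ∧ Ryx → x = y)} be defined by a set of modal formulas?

If a class were modally definable it would be closed under surjective bounded morphisms (Goldblatt–Thomason).
The 8-cycle (worlds a,b,c,d,e,f,g,h with a→b→c→d→e→f→g→h→a) is antisymmetric. Sending even-indexed worlds to • and odd-indexed worlds to ∘ is a surjective bounded morphism onto the two-world frame with •↔∘, which is not antisymmetric.
So no modal formula (or set of formulas) defines exactly the antisymmetric frames.

Not definable by any modal formula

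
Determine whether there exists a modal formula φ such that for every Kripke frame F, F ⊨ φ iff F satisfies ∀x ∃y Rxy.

This is a Sahlqvist condition; the D axiom □r → ◇r defines it.
Suppose □r→◇r is valid. At any x set V(r)=W. Then □r at x, so ◇r at x, so x has a successor.

Yes, by □r → ◇r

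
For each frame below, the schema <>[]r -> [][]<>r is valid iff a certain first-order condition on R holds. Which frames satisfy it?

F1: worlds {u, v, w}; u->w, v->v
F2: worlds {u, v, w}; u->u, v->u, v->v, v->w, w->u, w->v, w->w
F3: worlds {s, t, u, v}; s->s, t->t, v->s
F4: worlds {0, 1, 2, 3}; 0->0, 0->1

F1, F2, F3

The schema corresponds to a generalized confluence (Geach) condition: forall x forall y forall z ((xRy & x R^2 z) -> exists w (yRw & zRw)).
F1: satisfies the condition.
F2: satisfies the condition.
F3: satisfies the condition.
F4: fails — 0R0, 0R²1 but no w with 0Rw and 1Rw.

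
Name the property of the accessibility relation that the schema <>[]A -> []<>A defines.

Convergence

Suppose ◇□A→□◇A is valid. Take Rxy, Rxz and set V(A)={w : Ryw}. Then □A at y so ◇□A at x, so □◇A at x, so ◇A at z, giving w with Rzw and Ryw.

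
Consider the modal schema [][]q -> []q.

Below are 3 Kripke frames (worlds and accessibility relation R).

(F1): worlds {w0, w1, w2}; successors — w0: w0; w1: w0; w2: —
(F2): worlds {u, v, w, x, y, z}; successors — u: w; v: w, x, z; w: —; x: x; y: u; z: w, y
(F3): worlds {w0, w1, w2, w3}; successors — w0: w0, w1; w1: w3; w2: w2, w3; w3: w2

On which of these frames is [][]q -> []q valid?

Frame correspondent (Sahlqvist): forall x forall y (Rxy -> exists z (Rxz & Rzy)) — i.e. density.
(F1): holds.
(F2): fails — Ruw but no t with Rut and Rtw.
(F3): fails — Rw1w3 but no z with Rw1z and Rzw3.

(F1)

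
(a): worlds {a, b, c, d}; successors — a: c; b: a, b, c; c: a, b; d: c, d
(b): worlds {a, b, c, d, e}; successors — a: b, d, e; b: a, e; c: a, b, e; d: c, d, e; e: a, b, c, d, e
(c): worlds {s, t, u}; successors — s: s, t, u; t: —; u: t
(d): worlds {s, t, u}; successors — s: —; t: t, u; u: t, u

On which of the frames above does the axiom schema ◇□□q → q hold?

(b), (d)

This is the axiom for a generalized confluence (Geach) condition; its first-order frame correspondent is ∀x ∀y (xRy → ∃w (yR²w ∧ x = w)).
(a): fails — cRa but no w with aR²w and c=w.
(b): holds.
(c): fails — sRt but no w with tR²w and s=w.
(d): holds.
Valid on: (b), (d).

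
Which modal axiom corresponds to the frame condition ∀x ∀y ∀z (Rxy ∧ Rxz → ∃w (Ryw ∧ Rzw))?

◇□r → □◇r

This is convergence; the standard corresponding axiom is .2: ◇□r → □◇r.
Suppose ◇□r→□◇r is valid. Take Rxy, Rxz and set V(r)={w : Ryw}. Then □r at y so ◇□r at x, so □◇r at x, so ◇r at z, giving w with Rzw and Ryw.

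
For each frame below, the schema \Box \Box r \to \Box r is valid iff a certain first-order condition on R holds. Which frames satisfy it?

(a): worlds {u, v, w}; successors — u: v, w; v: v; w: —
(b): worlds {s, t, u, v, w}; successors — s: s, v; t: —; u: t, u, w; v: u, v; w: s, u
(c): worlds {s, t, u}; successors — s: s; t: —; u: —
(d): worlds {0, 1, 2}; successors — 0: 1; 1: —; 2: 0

(b), (c)

This is the axiom for density; its first-order frame correspondent is \forall x \forall y (Rxy \to \exists z (Rxz \wedge Rzy)).
(a): fails — Ruw but no z with Ruz and Rzw.
(b): ✓.
(c): ✓.
(d): fails — R01 but no z with R0z and Rz1.
Valid on: (b), (c).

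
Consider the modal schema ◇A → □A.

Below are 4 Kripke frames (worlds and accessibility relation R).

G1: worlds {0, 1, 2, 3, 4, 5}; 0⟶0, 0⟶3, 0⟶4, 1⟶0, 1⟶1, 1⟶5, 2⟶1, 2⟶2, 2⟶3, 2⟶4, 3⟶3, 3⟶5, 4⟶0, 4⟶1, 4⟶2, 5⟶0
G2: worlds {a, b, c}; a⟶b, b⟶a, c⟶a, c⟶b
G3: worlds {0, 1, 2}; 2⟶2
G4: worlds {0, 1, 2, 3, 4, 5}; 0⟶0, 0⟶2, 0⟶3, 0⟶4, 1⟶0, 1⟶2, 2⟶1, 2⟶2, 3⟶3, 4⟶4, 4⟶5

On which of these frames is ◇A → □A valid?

G3

This is the axiom for partial functionality; its first-order frame correspondent is ∀x ∀y ∀z (Rxy ∧ Rxz → y = z).
G1: fails — 0 sees both 0 and 3.
G2: fails — c sees both a and b.
G3: satisfies the condition.
G4: fails — 0 sees both 0 and 2.
Valid on: G3.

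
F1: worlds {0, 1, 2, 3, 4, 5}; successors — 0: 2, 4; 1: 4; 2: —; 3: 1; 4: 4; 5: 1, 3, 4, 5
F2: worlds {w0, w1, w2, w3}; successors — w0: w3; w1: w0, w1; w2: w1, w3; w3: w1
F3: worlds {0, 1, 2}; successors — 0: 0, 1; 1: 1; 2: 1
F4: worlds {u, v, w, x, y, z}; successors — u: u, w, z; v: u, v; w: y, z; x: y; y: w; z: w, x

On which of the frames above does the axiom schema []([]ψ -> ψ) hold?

This is the axiom for shift-reflexivity; its first-order frame correspondent is forall x forall y (Rxy -> Ryy).
F1: fails — R31 but not R11.
F2: fails — Rw1w0 but not Rw0w0.
F3: satisfies the condition.
F4: fails — Ruz but not Rzz.
Valid on: F3.

F3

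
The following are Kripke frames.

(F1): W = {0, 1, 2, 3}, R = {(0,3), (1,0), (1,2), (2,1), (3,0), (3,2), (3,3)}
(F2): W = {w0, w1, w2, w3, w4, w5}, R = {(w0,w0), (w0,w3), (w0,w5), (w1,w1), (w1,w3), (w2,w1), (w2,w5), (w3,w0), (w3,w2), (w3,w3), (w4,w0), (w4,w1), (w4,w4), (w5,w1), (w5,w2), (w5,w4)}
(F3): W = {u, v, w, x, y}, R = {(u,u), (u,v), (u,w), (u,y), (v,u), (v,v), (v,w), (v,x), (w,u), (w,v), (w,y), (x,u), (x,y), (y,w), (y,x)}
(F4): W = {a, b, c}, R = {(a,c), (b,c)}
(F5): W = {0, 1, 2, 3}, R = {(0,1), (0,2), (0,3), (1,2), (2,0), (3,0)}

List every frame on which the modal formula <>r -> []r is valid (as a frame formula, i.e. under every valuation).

The schema corresponds to partial functionality: forall x forall y forall z (Rxy & Rxz -> y = z).
(F1): fails — 1 sees both 0 and 2.
(F2): fails — w0 sees both w0 and w3.
(F3): fails — u sees both u and v.
(F4): ✓.
(F5): fails — 0 sees both 1 and 2.

(F4)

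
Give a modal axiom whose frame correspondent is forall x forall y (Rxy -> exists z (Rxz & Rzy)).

The condition is density. The C4 schema □□s → □s defines it.
Suppose □□s→□s is valid. Take Rxy and set V(s)={w : xR²w}. Then □□s at x, so □s at x, so s at y, i.e. ∃z(Rxz∧Rzy).

□□s → □s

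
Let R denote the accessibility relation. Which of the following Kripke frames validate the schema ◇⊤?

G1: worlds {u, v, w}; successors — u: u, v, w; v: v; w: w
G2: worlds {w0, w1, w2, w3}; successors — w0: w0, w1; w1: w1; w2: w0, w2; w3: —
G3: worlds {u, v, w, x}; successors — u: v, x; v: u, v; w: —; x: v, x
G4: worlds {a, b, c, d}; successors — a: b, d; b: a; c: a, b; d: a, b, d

The schema corresponds to seriality: ∀x ∃y Rxy.
G1: condition met.
G2: fails — world w3 has no successor.
G3: fails — world w has no successor.
G4: condition met.
Valid on: G1, G4.

G1, G4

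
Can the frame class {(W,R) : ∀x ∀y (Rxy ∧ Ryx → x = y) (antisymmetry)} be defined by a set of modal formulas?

If a class were modally definable it would be closed under surjective bounded morphisms (Goldblatt–Thomason).
The 4-cycle (worlds a,b,c,d with a→b→c→d→a) is antisymmetric. Sending even-indexed worlds to s and odd-indexed worlds to t is a surjective bounded morphism onto the two-world frame with s↔t, which is not antisymmetric.
Hence antisymmetry is not modally definable.

Not definable by any modal formula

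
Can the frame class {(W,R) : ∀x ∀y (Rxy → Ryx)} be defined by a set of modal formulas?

This is a Sahlqvist condition; the B axiom r → □◇r defines it.

Yes, by r → □◇r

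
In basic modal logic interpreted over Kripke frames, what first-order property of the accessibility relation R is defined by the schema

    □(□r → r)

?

Suppose □(□r→r) is valid. Take Rxy and set V(r)={w : Ryw}. Then at y, □r holds; since □(□r→r) at x, □r→r at y, so r at y, i.e. Ryy.

shift-reflexivity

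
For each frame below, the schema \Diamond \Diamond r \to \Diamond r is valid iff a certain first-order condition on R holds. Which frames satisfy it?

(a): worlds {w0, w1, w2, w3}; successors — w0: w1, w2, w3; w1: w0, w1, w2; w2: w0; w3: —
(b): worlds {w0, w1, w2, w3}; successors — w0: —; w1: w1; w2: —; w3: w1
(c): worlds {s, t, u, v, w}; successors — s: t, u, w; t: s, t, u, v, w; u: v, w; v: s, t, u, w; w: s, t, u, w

(b)

Frame correspondent (Sahlqvist): \forall x \forall y \forall z (Rxy \wedge Ryz \to Rxz) — i.e. transitivity.
(a): fails — Rw1w0 and Rw0w3 but not Rw1w3.
(b): ✓.
(c): fails — Ruv and Rvt but not Rut.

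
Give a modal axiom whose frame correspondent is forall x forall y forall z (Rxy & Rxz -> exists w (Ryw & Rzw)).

◇□ψ → □◇ψ

The condition is convergence. The .2 schema ◇□ψ → □◇ψ defines it.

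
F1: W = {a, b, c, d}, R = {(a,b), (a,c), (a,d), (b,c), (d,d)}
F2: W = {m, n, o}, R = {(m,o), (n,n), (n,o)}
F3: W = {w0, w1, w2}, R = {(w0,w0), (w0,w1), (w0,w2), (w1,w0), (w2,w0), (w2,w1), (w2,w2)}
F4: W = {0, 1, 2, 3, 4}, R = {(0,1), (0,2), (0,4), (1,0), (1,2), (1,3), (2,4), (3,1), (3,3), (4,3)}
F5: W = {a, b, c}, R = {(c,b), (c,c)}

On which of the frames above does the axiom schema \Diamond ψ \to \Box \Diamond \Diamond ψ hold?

F3

The schema corresponds to a generalized confluence (Geach) condition: \forall x \forall y \forall z ((xRy \wedge xRz) \to \exists w (y = w \wedge z R^2 w)).
F1: fails — aRb, aRb but no w with b=w and bR²w.
F2: fails — mRo, mRo but no w with o=w and oR²w.
F3: satisfies the condition.
F4: fails — 0R1, 0R2 but no w with 1=w and 2R²w.
F5: fails — cRb, cRb but no w with b=w and bR²w.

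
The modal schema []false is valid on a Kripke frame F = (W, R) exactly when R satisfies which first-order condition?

emptiness of R

□⊥ is valid iff no world has any successor (otherwise □⊥ fails at any world with one).
Conversely, on a frame with emptiness of R the schema holds at every world under every valuation.
Frame condition: forall x forall y ~Rxy.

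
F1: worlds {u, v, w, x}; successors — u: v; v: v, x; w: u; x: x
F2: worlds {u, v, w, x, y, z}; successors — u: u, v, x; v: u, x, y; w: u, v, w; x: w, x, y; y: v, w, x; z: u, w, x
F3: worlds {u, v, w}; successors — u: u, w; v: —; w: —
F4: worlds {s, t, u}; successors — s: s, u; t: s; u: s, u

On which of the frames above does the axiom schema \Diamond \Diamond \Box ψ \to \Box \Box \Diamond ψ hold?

The schema corresponds to a generalized confluence (Geach) condition: \forall x \forall y \forall z ((x R^2 y \wedge x R^2 z) \to \exists w (yRw \wedge zRw)).
F1: holds.
F2: holds.
F3: fails — uR²u, uR²w but no t with uRt and wRt.
F4: holds.
Valid on: F1, F2, F4.

F1, F2, F4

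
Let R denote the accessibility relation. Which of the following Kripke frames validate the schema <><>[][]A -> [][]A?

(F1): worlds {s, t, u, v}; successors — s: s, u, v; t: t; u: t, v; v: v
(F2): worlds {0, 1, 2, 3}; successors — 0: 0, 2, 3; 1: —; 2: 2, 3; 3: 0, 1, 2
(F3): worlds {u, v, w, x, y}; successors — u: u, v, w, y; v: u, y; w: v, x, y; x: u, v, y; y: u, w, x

This is the axiom for a generalized confluence (Geach) condition; its first-order frame correspondent is forall x forall y forall z ((x R^2 y & x R^2 z) -> exists w (y R^2 w & z = w)).
(F1): fails — sR²t, sR²s but no w with tR²w and s=w.
(F2): fails — 0R²1, 0R²0 but no w with 1R²w and 0=w.
(F3): ✓.

(F3)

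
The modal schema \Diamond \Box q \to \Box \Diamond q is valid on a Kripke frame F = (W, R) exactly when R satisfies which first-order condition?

Suppose ◇□q→□◇q is valid. Take Rxy, Rxz and set V(q)={w : Ryw}. Then □q at y so ◇□q at x, so □◇q at x, so ◇q at z, giving w with Rzw and Ryw.
Conversely, any frame satisfying \forall x \forall y \forall z (Rxy \wedge Rxz \to \exists w (Ryw \wedge Rzw)) validates the schema.
So the correspondent is convergence.

convergence: \forall x \forall y \forall z (Rxy \wedge Rxz \to \exists w (Ryw \wedge Rzw))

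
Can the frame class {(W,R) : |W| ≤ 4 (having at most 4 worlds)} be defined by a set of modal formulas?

Not definable by any modal formula

If a class were modally definable it would be closed under disjoint unions (Goldblatt–Thomason).
Any modal formula valid on each of 5 disjoint one-world frames is valid on their disjoint union (validity is preserved under disjoint unions). Each one-world frame has |W|=1≤4, but the union has |W|=5.
So no modal formula (or set of formulas) defines exactly the |W|≤4 frames.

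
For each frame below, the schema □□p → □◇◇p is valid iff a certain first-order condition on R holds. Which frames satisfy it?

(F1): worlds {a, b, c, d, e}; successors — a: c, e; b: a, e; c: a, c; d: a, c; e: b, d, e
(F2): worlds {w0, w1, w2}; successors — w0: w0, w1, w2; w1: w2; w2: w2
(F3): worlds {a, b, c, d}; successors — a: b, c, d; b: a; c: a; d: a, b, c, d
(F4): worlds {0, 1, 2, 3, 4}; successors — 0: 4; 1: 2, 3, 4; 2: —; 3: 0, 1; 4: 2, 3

(F1), (F2), (F3)

The schema corresponds to a generalized confluence (Geach) condition: ∀x ∀z (xRz → ∃w (xR²w ∧ zR²w)).
(F1): ✓.
(F2): ✓.
(F3): ✓.
(F4): fails — 0R4 but no w with 0R²w and 4R²w.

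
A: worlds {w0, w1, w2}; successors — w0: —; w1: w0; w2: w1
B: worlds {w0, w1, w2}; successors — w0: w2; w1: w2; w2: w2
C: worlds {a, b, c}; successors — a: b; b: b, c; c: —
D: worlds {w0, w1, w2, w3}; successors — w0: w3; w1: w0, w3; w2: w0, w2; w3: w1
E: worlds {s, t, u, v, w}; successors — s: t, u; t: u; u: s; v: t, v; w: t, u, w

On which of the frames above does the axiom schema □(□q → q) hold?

B

The schema corresponds to shift-reflexivity: ∀x ∀y (Rxy → Ryy).
A: fails — Rw1w0 but not Rw0w0.
B: holds.
C: fails — Rbc but not Rcc.
D: fails — Rw1w0 but not Rw0w0.
E: fails — Rwt but not Rtt.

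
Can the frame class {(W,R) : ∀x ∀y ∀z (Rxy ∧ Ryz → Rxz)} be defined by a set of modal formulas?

The condition is transitivity. A defining modal formula is □p → □□p.
Suppose □p→□□p is valid. Take Rxy, Ryz and set V(p)={w : Rxw}. Then □p at x, so □□p at x, so □p at y, so p at z, i.e. Rxz.

Yes, by □p → □□p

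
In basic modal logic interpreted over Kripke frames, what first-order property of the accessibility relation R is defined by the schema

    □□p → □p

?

density: ∀x ∀y (Rxy → ∃z (Rxz ∧ Rzy))

Suppose □□p→□p is valid. Take Rxy and set V(p)={w : xR²w}. Then □□p at x, so □p at x, so p at y, i.e. ∃z(Rxz∧Rzy).
Conversely, on a frame with density the schema holds at every world under every valuation.
Frame condition: ∀x ∀y (Rxy → ∃z (Rxz ∧ Rzy)).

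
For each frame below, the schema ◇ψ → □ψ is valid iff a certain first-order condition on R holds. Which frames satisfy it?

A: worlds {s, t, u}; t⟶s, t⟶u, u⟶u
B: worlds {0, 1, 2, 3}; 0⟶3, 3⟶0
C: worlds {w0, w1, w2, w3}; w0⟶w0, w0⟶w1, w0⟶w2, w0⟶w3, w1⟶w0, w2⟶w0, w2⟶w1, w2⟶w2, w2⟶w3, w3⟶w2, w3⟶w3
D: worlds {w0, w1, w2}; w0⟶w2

Frame correspondent (Sahlqvist): ∀x ∀y ∀z (Rxy ∧ Rxz → y = z) — i.e. partial functionality.
A: fails — t sees both s and u.
B: ✓.
C: fails — w0 sees both w0 and w1.
D: ✓.
Valid on: B, D.

B, D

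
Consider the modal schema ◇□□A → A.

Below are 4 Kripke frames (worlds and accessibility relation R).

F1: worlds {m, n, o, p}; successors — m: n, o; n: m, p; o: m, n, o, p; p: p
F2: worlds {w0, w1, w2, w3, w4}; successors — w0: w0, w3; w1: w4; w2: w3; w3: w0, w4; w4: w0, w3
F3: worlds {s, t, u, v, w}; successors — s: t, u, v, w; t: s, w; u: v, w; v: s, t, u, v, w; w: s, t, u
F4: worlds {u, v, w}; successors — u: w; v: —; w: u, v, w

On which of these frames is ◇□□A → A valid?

F3

This is the axiom for a generalized confluence (Geach) condition; its first-order frame correspondent is ∀x ∀y (xRy → ∃w (yR²w ∧ x = w)).
F1: fails — mRn but no w with nR²w and m=w.
F2: fails — w1Rw4 but no w with w4R²w and w1=w.
F3: satisfies the condition.
F4: fails — wRv but no t with vR²t and w=t.
Valid on: F3.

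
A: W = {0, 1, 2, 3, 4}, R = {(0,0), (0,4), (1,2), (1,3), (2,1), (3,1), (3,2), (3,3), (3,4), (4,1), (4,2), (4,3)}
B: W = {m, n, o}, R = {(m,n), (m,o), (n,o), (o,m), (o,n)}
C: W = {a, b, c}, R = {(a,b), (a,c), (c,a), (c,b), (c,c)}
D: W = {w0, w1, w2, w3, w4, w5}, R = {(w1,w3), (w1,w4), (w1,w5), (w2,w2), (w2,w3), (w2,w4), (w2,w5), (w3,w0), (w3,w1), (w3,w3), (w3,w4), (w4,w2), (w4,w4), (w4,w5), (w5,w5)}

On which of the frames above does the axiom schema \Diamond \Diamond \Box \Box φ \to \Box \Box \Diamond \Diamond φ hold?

A, B

This is the axiom for a generalized confluence (Geach) condition; its first-order frame correspondent is \forall x \forall y \forall z ((x R^2 y \wedge x R^2 z) \to \exists w (y R^2 w \wedge z R^2 w)).
A: holds.
B: holds.
C: fails — aR²a, aR²b but no w with aR²w and bR²w.
D: fails — w1R²w0, w1R²w0 but no w with w0R²w and w0R²w.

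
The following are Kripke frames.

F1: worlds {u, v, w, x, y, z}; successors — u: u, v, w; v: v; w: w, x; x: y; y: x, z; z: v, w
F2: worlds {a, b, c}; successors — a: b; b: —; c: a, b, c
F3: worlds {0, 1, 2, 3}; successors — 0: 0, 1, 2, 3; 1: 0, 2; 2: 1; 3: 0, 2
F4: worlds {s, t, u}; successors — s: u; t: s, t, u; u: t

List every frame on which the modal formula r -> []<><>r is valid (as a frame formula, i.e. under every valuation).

Frame correspondent (Sahlqvist): forall x forall z (xRz -> exists w (x = w & z R^2 w)) — i.e. a generalized confluence (Geach) condition.
F1: fails — uRv but no t with u=t and vR²t.
F2: fails — aRb but no w with a=w and bR²w.
F3: fails — 1R2 but no w with 1=w and 2R²w.
F4: ✓.
Valid on: F4.

F4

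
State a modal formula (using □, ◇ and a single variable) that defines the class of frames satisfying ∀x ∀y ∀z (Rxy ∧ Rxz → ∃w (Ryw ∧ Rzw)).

◇□r → □◇r

The condition is convergence. The .2 schema ◇□r → □◇r defines it.
Suppose ◇□r→□◇r is valid. Take Rxy, Rxz and set V(r)={w : Ryw}. Then □r at y so ◇□r at x, so □◇r at x, so ◇r at z, giving w with Rzw and Ryw.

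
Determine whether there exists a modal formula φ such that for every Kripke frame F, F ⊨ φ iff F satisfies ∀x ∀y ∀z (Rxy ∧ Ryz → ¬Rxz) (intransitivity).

Not modally definable

Any modally definable frame class is closed under surjective bounded morphisms.
The 7-cycle (worlds a,b,c,d,e,f,g with a→b→c→d→e→f→g→a) is intransitive. Mapping every world to a single reflexive point • is a surjective bounded morphism; the reflexive point is not intransitive (R••∧R•• but R••).
So no modal formula (or set of formulas) defines exactly the intransitive frames.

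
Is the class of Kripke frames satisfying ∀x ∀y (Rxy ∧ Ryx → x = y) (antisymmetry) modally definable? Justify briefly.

If a class were modally definable it would be closed under surjective bounded morphisms (Goldblatt–Thomason).
The 4-cycle (worlds s,t,u,v with s→t→u→v→s) is antisymmetric. Sending even-indexed worlds to s and odd-indexed worlds to t is a surjective bounded morphism onto the two-world frame with s↔t, which is not antisymmetric.
Hence antisymmetry is not modally definable.

No — not modally definable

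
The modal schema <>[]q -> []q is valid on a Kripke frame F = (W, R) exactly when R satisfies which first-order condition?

Replacing q by ¬q and contraposing gives the equivalent schema ◇q → □◇q.
Suppose ◇q→□◇q is valid. Take Rxy, Rxz and set V(q)={y}. Then ◇q at x, so □◇q at x, so ◇q at z, so some w with Rzw has q; w=y, i.e. Rzy. By symmetry of the argument, Ryz.

the Euclidean property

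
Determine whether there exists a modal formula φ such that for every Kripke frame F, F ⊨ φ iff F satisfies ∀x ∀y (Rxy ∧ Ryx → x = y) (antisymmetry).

Any modally definable frame class is closed under surjective bounded morphisms.
The 6-cycle (worlds w0,w1,w2,w3,w4,w5 with w0→w1→w2→w3→w4→w5→w0) is antisymmetric. Sending even-indexed worlds to • and odd-indexed worlds to ∘ is a surjective bounded morphism onto the two-world frame with •↔∘, which is not antisymmetric.
So the class is not modally definable.

Not definable by any modal formula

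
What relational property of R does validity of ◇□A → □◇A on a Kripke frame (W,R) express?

This is the .2 axiom.
It corresponds to convergence: ∀x ∀y ∀z (Rxy ∧ Rxz → ∃w (Ryw ∧ Rzw)).

convergence: ∀x ∀y ∀z (Rxy ∧ Rxz → ∃w (Ryw ∧ Rzw))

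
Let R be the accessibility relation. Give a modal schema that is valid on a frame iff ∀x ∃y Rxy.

This is seriality; the standard corresponding axiom is D: □s → ◇s.
Suppose □s→◇s is valid. At any x set V(s)=W. Then □s at x, so ◇s at x, so x has a successor.

□s → ◇s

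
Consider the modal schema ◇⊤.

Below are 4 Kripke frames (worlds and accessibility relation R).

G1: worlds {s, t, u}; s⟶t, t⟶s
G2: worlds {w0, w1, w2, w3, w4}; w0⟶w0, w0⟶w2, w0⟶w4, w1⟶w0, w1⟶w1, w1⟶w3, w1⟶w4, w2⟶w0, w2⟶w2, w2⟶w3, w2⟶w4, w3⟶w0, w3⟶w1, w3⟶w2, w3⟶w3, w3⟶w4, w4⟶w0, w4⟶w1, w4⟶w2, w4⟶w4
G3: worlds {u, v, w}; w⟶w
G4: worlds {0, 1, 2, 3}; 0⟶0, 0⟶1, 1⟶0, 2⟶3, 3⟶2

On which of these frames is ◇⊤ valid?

The schema corresponds to seriality: ∀x ∃y Rxy.
G1: fails — world u has no successor.
G2: satisfies the condition.
G3: fails — world u has no successor.
G4: satisfies the condition.

G2, G4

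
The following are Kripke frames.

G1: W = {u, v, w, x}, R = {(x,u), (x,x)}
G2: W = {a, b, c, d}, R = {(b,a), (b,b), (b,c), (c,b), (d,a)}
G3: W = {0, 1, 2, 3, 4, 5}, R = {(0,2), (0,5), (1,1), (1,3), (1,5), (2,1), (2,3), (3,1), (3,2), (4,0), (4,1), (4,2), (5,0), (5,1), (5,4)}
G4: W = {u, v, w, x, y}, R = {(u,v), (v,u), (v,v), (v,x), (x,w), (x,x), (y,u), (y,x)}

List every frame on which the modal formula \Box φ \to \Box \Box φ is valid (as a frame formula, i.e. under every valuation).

G1

Frame correspondent (Sahlqvist): \forall x \forall y \forall z (Rxy \wedge Ryz \to Rxz) — i.e. transitivity.
G1: ✓.
G2: fails — Rcb and Rbc but not Rcc.
G3: fails — R32 and R23 but not R33.
G4: fails — Ruv and Rvu but not Ruu.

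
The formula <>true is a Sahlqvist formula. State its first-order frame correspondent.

seriality

◇⊤ holds at w iff w has a successor, so frame-validity of ◇⊤ is exactly seriality. Equivalently via □ψ → ◇ψ:
Suppose □ψ→◇ψ is valid. At any x set V(ψ)=W. Then □ψ at x, so ◇ψ at x, so x has a successor.
Conversely, on a frame with seriality the schema holds at every world under every valuation.
Frame condition: forall x exists y Rxy.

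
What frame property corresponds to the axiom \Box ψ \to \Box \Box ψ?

Suppose □ψ→□□ψ is valid. Take Rxy, Ryz and set V(ψ)={w : Rxw}. Then □ψ at x, so □□ψ at x, so □ψ at y, so ψ at z, i.e. Rxz.

transitivity: \forall x \forall y \forall z (Rxy \wedge Ryz \to Rxz)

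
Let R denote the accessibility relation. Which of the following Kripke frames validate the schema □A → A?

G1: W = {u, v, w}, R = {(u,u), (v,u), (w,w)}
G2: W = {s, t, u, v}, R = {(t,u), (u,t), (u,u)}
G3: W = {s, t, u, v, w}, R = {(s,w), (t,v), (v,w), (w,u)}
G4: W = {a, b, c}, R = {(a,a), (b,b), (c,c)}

G4

Frame correspondent (Sahlqvist): ∀x Rxx — i.e. reflexivity.
G1: fails — world v does not see itself.
G2: fails — world s does not see itself.
G3: fails — world s does not see itself.
G4: holds.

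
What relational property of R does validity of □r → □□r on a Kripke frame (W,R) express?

Suppose □r→□□r is valid. Take Rxy, Ryz and set V(r)={w : Rxw}. Then □r at x, so □□r at x, so □r at y, so r at z, i.e. Rxz.

transitivity: ∀x ∀y ∀z (Rxy ∧ Ryz → Rxz)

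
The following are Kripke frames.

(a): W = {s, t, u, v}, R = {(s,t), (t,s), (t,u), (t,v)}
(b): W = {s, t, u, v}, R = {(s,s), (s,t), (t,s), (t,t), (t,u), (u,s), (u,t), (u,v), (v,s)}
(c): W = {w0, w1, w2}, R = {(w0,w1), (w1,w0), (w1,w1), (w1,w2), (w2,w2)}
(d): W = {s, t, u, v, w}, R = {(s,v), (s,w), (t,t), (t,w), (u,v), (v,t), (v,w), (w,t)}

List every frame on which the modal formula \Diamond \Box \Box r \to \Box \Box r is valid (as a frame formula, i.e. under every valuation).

(d)

The schema corresponds to a generalized confluence (Geach) condition: \forall x \forall y \forall z ((xRy \wedge x R^2 z) \to \exists w (y R^2 w \wedge z = w)).
(a): fails — sRt, sR²s but no w with tR²w and s=w.
(b): fails — tRs, tR²v but no w with sR²w and v=w.
(c): fails — w1Rw2, w1R²w0 but no w with w2R²w and w0=w.
(d): satisfies the condition.
Valid on: (d).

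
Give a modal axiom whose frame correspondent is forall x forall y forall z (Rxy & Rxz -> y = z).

◇r → □r

The condition is partial functionality. The CD schema ◇r → □r defines it.
Suppose ◇r→□r is valid. Take Rxy, Rxz and set V(r)={y}. Then ◇r at x, so □r at x, so r at z, i.e. z=y.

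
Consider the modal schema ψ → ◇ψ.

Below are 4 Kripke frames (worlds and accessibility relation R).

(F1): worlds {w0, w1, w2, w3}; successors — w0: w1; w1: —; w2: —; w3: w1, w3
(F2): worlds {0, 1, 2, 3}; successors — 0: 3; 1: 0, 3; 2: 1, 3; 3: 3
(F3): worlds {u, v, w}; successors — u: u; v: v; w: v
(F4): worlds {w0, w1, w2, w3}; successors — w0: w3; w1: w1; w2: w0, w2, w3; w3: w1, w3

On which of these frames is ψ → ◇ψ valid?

none

The schema corresponds to reflexivity: ∀x Rxx.
(F1): fails — world w0 does not see itself.
(F2): fails — world 0 does not see itself.
(F3): fails — world w does not see itself.
(F4): fails — world w0 does not see itself.
Valid on no frame.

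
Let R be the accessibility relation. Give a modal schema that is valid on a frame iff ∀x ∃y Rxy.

A defining formula is □p → ◇p (the D axiom).

□p → ◇p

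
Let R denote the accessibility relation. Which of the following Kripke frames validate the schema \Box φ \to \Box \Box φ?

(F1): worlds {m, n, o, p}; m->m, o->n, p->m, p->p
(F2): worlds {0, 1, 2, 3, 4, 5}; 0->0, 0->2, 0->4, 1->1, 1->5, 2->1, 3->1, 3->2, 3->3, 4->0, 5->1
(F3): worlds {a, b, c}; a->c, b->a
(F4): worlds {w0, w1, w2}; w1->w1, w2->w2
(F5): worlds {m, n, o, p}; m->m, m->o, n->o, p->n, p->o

Frame correspondent (Sahlqvist): \forall x \forall y \forall z (Rxy \wedge Ryz \to Rxz) — i.e. transitivity.
(F1): holds.
(F2): fails — R02 and R21 but not R01.
(F3): fails — Rba and Rac but not Rbc.
(F4): holds.
(F5): holds.
Valid on: (F1), (F4), (F5).

(F1), (F4), (F5)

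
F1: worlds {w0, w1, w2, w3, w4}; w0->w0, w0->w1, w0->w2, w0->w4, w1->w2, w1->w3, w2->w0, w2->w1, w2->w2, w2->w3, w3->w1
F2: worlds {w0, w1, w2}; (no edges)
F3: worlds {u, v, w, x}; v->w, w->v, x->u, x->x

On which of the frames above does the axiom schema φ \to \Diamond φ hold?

none

The schema corresponds to reflexivity: \forall x Rxx.
F1: fails — world w1 does not see itself.
F2: fails — world w0 does not see itself.
F3: fails — world u does not see itself.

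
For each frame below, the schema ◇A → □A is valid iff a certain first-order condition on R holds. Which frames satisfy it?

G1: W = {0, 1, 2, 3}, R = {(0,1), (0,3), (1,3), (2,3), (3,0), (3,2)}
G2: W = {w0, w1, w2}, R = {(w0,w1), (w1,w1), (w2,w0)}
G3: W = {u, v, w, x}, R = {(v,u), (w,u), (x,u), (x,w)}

G2

This is the axiom for partial functionality; its first-order frame correspondent is ∀x ∀y ∀z (Rxy ∧ Rxz → y = z).
G1: fails — 0 sees both 1 and 3.
G2: condition met.
G3: fails — x sees both u and w.
Valid on: G2.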